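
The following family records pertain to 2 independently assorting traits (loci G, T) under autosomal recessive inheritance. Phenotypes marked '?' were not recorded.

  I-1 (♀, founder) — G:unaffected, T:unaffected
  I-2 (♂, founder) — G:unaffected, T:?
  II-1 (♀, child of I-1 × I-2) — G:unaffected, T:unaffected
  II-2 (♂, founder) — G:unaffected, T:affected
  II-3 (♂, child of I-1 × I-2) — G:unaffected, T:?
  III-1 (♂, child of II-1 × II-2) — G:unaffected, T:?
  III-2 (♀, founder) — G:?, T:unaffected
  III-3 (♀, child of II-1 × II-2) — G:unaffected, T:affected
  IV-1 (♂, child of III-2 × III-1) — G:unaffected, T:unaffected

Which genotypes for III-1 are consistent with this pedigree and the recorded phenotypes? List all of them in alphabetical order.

G/I-1 un ·: GG|Gg
G/I-2 un ·: GG|Gg
G/II-1 un I-1×I-2: GG|Gg
G/II-2 un ·: GG|Gg
G/II-3 un I-1×I-2: GG|Gg
G/III-1 un II-1×II-2: GG|Gg
G/III-2 ? ·: GG|Gg|gg
G/III-3 un II-1×II-2: GG|Gg
G/IV-1 un III-2×III-1: GG|Gg
⇒ G over [I-1,I-2,II-1,II-2,II-3,III-1,III-2,III-3,IV-1]: 370 consistent
T/I-1 un ·: TT|Tt
T/I-2 ? ·: TT|Tt|tt
T/II-1 un I-1×I-2: Tt
T/II-2 aff ·: tt
T/II-3 ? I-1×I-2: TT|Tt|tt
T/III-1 ? II-1×II-2: Tt|tt
T/III-2 un ·: TT|Tt
T/III-3 aff II-1×II-2: tt
T/IV-1 un III-2×III-1: TT|Tt
⇒ T over [I-1,I-2,II-1,II-2,II-3,III-1,III-2,III-3,IV-1]: 60 consistent

III-1 ∈ {GG Tt, GG tt, Gg Tt, Gg tt}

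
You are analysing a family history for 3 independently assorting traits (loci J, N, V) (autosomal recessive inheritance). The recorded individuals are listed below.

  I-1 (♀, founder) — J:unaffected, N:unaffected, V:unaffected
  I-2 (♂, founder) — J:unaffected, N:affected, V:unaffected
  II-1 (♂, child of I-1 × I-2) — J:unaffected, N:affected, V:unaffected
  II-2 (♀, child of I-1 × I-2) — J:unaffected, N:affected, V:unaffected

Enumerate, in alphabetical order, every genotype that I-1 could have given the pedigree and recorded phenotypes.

I-1 ∈ {JJ Nn VV, JJ Nn Vv, Jj Nn VV, Jj Nn Vv}

J/I-1 un ·: JJ|Jj
J/I-2 un ·: JJ|Jj
J/II-1 un I-1×I-2: JJ|Jj
J/II-2 un I-1×I-2: JJ|Jj
⇒ J over [I-1,I-2,II-1,II-2]: 13 consistent
N/I-1 un ·: Nn
N/I-2 aff ·: nn
N/II-1 aff I-1×I-2: nn
N/II-2 aff I-1×I-2: nn
⇒ N over [I-1,I-2,II-1,II-2]: 1 consistent
V/I-1 un ·: VV|Vv
V/I-2 un ·: VV|Vv
V/II-1 un I-1×I-2: VV|Vv
V/II-2 un I-1×I-2: VV|Vv
⇒ V over [I-1,I-2,II-1,II-2]: 13 consistent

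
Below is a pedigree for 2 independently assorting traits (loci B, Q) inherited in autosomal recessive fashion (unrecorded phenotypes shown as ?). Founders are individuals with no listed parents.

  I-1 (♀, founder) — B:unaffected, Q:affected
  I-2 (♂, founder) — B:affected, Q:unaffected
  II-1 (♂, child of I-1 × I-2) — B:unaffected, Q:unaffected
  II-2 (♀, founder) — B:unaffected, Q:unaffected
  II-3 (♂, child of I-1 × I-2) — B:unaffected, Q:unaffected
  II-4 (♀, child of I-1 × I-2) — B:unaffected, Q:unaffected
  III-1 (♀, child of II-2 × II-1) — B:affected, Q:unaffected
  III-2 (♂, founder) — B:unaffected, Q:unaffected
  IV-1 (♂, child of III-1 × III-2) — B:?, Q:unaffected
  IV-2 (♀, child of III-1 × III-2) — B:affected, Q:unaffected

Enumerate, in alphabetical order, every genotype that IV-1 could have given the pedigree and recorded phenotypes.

IV-1 ∈ {Bb QQ, Bb Qq, bb QQ, bb Qq}

B/I-1 un ·: BB|Bb
B/I-2 aff ·: bb
B/II-1 un I-1×I-2: Bb
B/II-2 un ·: Bb
B/II-3 un I-1×I-2: Bb
B/II-4 un I-1×I-2: Bb
B/III-1 aff II-2×II-1: bb
B/III-2 un ·: Bb
B/IV-1 ? III-1×III-2: Bb|bb
B/IV-2 aff III-1×III-2: bb
⇒ B over [I-1,I-2,II-1,II-2,II-3,II-4,III-1,III-2,IV-1,IV-2]: 4 consistent
Q/I-1 aff ·: qq
Q/I-2 un ·: QQ|Qq
Q/II-1 un I-1×I-2: Qq
Q/II-2 un ·: QQ|Qq
Q/II-3 un I-1×I-2: Qq
Q/II-4 un I-1×I-2: Qq
Q/III-1 un II-2×II-1: QQ|Qq
Q/III-2 un ·: QQ|Qq
Q/IV-1 un III-1×III-2: QQ|Qq
Q/IV-2 un III-1×III-2: QQ|Qq
⇒ Q over [I-1,I-2,II-1,II-2,II-3,II-4,III-1,III-2,IV-1,IV-2]: 52 consistent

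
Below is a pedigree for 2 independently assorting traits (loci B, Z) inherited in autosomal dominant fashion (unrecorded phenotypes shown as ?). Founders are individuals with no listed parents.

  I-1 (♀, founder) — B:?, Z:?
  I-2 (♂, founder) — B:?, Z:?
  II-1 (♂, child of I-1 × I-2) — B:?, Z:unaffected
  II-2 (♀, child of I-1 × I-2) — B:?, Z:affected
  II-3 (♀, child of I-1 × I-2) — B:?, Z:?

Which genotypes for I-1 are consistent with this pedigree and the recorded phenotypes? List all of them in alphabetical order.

I-1 ∈ {BB Zz, BB zz, Bb Zz, Bb zz, bb Zz, bb zz}

B/I-1 ? ·: bb|Bb|BB
B/I-2 ? ·: bb|Bb|BB
B/II-1 ? I-1×I-2: bb|Bb|BB
B/II-2 ? I-1×I-2: bb|Bb|BB
B/II-3 ? I-1×I-2: bb|Bb|BB
⇒ B over [I-1,I-2,II-1,II-2,II-3]: 63 consistent
Z/I-1 ? ·: zz|Zz
Z/I-2 ? ·: zz|Zz
Z/II-1 un I-1×I-2: zz
Z/II-2 aff I-1×I-2: Zz|ZZ
Z/II-3 ? I-1×I-2: zz|Zz|ZZ
⇒ Z over [I-1,I-2,II-1,II-2,II-3]: 10 consistent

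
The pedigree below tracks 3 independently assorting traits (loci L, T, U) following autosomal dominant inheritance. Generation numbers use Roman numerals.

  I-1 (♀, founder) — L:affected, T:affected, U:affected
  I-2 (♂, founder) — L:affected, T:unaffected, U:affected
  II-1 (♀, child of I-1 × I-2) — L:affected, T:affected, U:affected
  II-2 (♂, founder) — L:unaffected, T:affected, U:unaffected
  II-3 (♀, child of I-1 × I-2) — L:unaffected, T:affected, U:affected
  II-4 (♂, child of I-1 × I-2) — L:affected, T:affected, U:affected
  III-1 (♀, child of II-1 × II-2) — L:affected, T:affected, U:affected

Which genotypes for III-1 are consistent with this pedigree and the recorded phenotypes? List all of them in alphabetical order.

III-1 ∈ {Ll TT Uu, Ll Tt Uu}

L/I-1 aff ·: Ll
L/I-2 aff ·: Ll
L/II-1 aff I-1×I-2: Ll|LL
L/II-2 un ·: ll
L/II-3 un I-1×I-2: ll
L/II-4 aff I-1×I-2: Ll|LL
L/III-1 aff II-1×II-2: Ll
⇒ L over [I-1,I-2,II-1,II-2,II-3,II-4,III-1]: 4 consistent
T/I-1 aff ·: Tt|TT
T/I-2 un ·: tt
T/II-1 aff I-1×I-2: Tt
T/II-2 aff ·: Tt|TT
T/II-3 aff I-1×I-2: Tt
T/II-4 aff I-1×I-2: Tt
T/III-1 aff II-1×II-2: Tt|TT
⇒ T over [I-1,I-2,II-1,II-2,II-3,II-4,III-1]: 8 consistent
U/I-1 aff ·: Uu|UU
U/I-2 aff ·: Uu|UU
U/II-1 aff I-1×I-2: Uu|UU
U/II-2 un ·: uu
U/II-3 aff I-1×I-2: Uu|UU
U/II-4 aff I-1×I-2: Uu|UU
U/III-1 aff II-1×II-2: Uu
⇒ U over [I-1,I-2,II-1,II-2,II-3,II-4,III-1]: 25 consistent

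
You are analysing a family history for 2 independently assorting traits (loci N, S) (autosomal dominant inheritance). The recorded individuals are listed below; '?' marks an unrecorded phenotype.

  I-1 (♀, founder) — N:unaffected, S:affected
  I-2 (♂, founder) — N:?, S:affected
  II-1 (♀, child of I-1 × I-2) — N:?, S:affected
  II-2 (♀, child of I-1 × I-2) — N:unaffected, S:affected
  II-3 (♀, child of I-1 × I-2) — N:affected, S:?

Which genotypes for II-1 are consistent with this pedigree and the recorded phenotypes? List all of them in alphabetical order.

N/I-1 un ·: nn
N/I-2 ? ·: Nn
N/II-1 ? I-1×I-2: nn|Nn
N/II-2 un I-1×I-2: nn
N/II-3 aff I-1×I-2: Nn
⇒ N over [I-1,I-2,II-1,II-2,II-3]: 2 consistent
S/I-1 aff ·: Ss|SS
S/I-2 aff ·: Ss|SS
S/II-1 aff I-1×I-2: Ss|SS
S/II-2 aff I-1×I-2: Ss|SS
S/II-3 ? I-1×I-2: ss|Ss|SS
⇒ S over [I-1,I-2,II-1,II-2,II-3]: 29 consistent

II-1 ∈ {Nn SS, Nn Ss, nn SS, nn Ss}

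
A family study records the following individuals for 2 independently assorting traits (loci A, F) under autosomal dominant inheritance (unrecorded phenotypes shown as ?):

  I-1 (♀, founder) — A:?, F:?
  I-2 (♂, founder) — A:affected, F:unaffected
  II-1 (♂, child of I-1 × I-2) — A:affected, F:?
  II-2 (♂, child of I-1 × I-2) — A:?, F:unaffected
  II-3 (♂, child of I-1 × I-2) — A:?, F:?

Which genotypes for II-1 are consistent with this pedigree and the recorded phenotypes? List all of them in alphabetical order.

A/I-1 ? ·: aa|Aa|AA
A/I-2 aff ·: Aa|AA
A/II-1 aff I-1×I-2: Aa|AA
A/II-2 ? I-1×I-2: aa|Aa|AA
A/II-3 ? I-1×I-2: aa|Aa|AA
⇒ A over [I-1,I-2,II-1,II-2,II-3]: 40 consistent
F/I-1 ? ·: ff|Ff
F/I-2 un ·: ff
F/II-1 ? I-1×I-2: ff|Ff
F/II-2 un I-1×I-2: ff
F/II-3 ? I-1×I-2: ff|Ff
⇒ F over [I-1,I-2,II-1,II-2,II-3]: 5 consistent

II-1 ∈ {AA Ff, AA ff, Aa Ff, Aa ff}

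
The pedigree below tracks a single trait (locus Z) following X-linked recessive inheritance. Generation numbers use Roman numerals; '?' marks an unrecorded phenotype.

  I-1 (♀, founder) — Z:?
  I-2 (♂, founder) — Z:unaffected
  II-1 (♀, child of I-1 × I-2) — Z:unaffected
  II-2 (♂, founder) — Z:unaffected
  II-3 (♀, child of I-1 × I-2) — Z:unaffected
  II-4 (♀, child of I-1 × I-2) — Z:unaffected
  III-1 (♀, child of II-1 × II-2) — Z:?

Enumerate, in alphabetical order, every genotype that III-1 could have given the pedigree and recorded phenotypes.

Z/I-1 ? ·: X^ZX^Z|X^ZX^z|X^zX^z
Z/I-2 un ·: X^ZY
Z/II-1 un I-1×I-2: X^ZX^Z|X^ZX^z
Z/II-2 un ·: X^ZY
Z/II-3 un I-1×I-2: X^ZX^Z|X^ZX^z
Z/II-4 un I-1×I-2: X^ZX^Z|X^ZX^z
Z/III-1 ? II-1×II-2: X^ZX^Z|X^ZX^z
⇒ Z over [I-1,I-2,II-1,II-2,II-3,II-4,III-1]: 15 consistent

III-1 ∈ {X^ZX^Z, X^ZX^z}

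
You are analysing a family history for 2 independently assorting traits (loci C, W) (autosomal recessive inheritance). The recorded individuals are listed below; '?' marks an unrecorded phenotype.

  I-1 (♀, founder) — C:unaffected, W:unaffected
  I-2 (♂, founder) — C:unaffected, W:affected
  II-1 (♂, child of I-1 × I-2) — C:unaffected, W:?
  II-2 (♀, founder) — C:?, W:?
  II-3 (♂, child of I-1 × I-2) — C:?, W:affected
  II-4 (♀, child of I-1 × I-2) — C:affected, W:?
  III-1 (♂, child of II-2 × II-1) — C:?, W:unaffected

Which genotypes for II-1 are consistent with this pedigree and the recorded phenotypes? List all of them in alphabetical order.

II-1 ∈ {CC Ww, CC ww, Cc Ww, Cc ww}

C/I-1 un ·: Cc
C/I-2 un ·: Cc
C/II-1 un I-1×I-2: CC|Cc
C/II-2 ? ·: CC|Cc|cc
C/II-3 ? I-1×I-2: CC|Cc|cc
C/II-4 aff I-1×I-2: cc
C/III-1 ? II-2×II-1: CC|Cc|cc
⇒ C over [I-1,I-2,II-1,II-2,II-3,II-4,III-1]: 33 consistent
W/I-1 un ·: Ww
W/I-2 aff ·: ww
W/II-1 ? I-1×I-2: Ww|ww
W/II-2 ? ·: WW|Ww|ww
W/II-3 aff I-1×I-2: ww
W/II-4 ? I-1×I-2: Ww|ww
W/III-1 un II-2×II-1: WW|Ww
⇒ W over [I-1,I-2,II-1,II-2,II-3,II-4,III-1]: 14 consistent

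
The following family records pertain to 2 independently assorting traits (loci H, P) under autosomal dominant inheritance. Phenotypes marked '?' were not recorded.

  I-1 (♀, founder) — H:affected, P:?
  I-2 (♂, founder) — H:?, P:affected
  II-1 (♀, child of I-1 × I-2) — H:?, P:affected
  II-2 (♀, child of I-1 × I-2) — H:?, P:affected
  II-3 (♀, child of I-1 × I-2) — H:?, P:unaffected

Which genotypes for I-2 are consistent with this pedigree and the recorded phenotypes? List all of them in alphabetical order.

H/I-1 aff ·: Hh|HH
H/I-2 ? ·: hh|Hh|HH
H/II-1 ? I-1×I-2: hh|Hh|HH
H/II-2 ? I-1×I-2: hh|Hh|HH
H/II-3 ? I-1×I-2: hh|Hh|HH
⇒ H over [I-1,I-2,II-1,II-2,II-3]: 53 consistent
P/I-1 ? ·: pp|Pp
P/I-2 aff ·: Pp
P/II-1 aff I-1×I-2: Pp|PP
P/II-2 aff I-1×I-2: Pp|PP
P/II-3 un I-1×I-2: pp
⇒ P over [I-1,I-2,II-1,II-2,II-3]: 5 consistent

I-2 ∈ {HH Pp, Hh Pp, hh Pp}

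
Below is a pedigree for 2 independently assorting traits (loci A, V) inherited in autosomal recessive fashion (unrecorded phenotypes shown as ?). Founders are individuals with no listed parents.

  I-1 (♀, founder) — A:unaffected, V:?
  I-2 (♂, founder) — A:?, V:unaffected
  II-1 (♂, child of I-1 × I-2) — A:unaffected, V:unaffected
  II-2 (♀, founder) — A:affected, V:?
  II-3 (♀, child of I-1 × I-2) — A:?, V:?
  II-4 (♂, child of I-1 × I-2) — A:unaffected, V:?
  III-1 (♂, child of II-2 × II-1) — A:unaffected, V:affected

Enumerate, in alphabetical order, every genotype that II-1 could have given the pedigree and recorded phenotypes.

II-1 ∈ {AA Vv, Aa Vv}

A/I-1 un ·: AA|Aa
A/I-2 ? ·: AA|Aa|aa
A/II-1 un I-1×I-2: AA|Aa
A/II-2 aff ·: aa
A/II-3 ? I-1×I-2: AA|Aa|aa
A/II-4 un I-1×I-2: AA|Aa
A/III-1 un II-2×II-1: Aa
⇒ A over [I-1,I-2,II-1,II-2,II-3,II-4,III-1]: 32 consistent
V/I-1 ? ·: VV|Vv|vv
V/I-2 un ·: VV|Vv
V/II-1 un I-1×I-2: Vv
V/II-2 ? ·: Vv|vv
V/II-3 ? I-1×I-2: VV|Vv|vv
V/II-4 ? I-1×I-2: VV|Vv|vv
V/III-1 aff II-2×II-1: vv
⇒ V over [I-1,I-2,II-1,II-2,II-3,II-4,III-1]: 44 consistent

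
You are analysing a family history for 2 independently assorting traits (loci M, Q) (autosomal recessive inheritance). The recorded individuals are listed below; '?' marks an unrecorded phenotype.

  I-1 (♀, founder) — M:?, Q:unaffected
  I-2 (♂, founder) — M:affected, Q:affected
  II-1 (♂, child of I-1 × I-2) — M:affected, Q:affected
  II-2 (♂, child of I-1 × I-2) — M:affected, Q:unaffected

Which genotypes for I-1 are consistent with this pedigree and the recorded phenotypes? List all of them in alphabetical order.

I-1 ∈ {Mm Qq, mm Qq}

M/I-1 ? ·: Mm|mm
M/I-2 aff ·: mm
M/II-1 aff I-1×I-2: mm
M/II-2 aff I-1×I-2: mm
⇒ M over [I-1,I-2,II-1,II-2]: 2 consistent
Q/I-1 un ·: Qq
Q/I-2 aff ·: qq
Q/II-1 aff I-1×I-2: qq
Q/II-2 un I-1×I-2: Qq
⇒ Q over [I-1,I-2,II-1,II-2]: 1 consistent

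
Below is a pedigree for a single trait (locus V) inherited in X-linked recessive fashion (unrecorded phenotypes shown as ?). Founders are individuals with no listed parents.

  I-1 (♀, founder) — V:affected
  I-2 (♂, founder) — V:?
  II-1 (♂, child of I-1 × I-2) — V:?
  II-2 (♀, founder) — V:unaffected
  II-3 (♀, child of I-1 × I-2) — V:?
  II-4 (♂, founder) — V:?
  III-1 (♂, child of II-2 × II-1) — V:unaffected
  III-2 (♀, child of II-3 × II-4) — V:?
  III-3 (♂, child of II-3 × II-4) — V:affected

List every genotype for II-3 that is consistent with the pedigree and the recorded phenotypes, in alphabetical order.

V/I-1 aff ·: X^vX^v
V/I-2 ? ·: X^VY|X^vY
V/II-1 ? I-1×I-2: X^vY
V/II-2 un ·: X^VX^V|X^VX^v
V/II-3 ? I-1×I-2: X^VX^v|X^vX^v
V/II-4 ? ·: X^VY|X^vY
V/III-1 un II-2×II-1: X^VY
V/III-2 ? II-3×II-4: X^VX^V|X^VX^v|X^vX^v
V/III-3 aff II-3×II-4: X^vY
⇒ V over [I-1,I-2,II-1,II-2,II-3,II-4,III-1,III-2,III-3]: 12 consistent

II-3 ∈ {X^VX^v, X^vX^v}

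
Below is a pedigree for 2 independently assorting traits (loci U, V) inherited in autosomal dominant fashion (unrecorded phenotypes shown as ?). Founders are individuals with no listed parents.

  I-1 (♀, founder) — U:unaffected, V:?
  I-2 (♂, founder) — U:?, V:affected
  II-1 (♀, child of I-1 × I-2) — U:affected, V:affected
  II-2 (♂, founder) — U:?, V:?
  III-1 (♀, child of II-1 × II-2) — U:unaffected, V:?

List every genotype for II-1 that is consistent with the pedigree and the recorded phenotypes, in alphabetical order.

II-1 ∈ {Uu VV, Uu Vv}

U/I-1 un ·: uu
U/I-2 ? ·: Uu|UU
U/II-1 aff I-1×I-2: Uu
U/II-2 ? ·: uu|Uu
U/III-1 un II-1×II-2: uu
⇒ U over [I-1,I-2,II-1,II-2,III-1]: 4 consistent
V/I-1 ? ·: vv|Vv|VV
V/I-2 aff ·: Vv|VV
V/II-1 aff I-1×I-2: Vv|VV
V/II-2 ? ·: vv|Vv|VV
V/III-1 ? II-1×II-2: vv|Vv|VV
⇒ V over [I-1,I-2,II-1,II-2,III-1]: 51 consistent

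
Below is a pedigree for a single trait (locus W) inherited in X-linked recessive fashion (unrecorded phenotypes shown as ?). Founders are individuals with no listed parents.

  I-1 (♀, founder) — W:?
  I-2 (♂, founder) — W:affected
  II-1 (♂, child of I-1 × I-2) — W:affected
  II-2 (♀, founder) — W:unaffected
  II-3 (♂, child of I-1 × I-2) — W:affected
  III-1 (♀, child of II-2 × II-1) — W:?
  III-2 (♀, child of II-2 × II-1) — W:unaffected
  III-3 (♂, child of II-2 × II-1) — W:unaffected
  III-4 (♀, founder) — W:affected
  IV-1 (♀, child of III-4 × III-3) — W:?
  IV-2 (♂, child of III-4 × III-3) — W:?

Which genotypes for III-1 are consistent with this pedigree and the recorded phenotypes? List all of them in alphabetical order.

W/I-1 ? ·: X^WX^w|X^wX^w
W/I-2 aff ·: X^wY
W/II-1 aff I-1×I-2: X^wY
W/II-2 un ·: X^WX^W|X^WX^w
W/II-3 aff I-1×I-2: X^wY
W/III-1 ? II-2×II-1: X^WX^w|X^wX^w
W/III-2 un II-2×II-1: X^WX^w
W/III-3 un II-2×II-1: X^WY
W/III-4 aff ·: X^wX^w
W/IV-1 ? III-4×III-3: X^WX^w
W/IV-2 ? III-4×III-3: X^wY
⇒ W over [I-1,I-2,II-1,II-2,II-3,III-1,III-2,III-3,III-4,IV-1,IV-2]: 6 consistent

III-1 ∈ {X^WX^w, X^wX^w}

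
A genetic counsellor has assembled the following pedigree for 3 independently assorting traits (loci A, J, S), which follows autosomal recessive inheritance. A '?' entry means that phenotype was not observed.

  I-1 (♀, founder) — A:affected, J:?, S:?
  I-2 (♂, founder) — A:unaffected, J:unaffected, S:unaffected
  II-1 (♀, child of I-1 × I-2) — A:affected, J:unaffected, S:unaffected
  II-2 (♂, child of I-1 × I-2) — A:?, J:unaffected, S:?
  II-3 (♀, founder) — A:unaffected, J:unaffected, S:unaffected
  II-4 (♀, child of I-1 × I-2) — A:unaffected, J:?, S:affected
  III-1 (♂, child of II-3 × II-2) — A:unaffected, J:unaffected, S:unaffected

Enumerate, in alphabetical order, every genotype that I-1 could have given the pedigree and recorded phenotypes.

A/I-1 aff ·: aa
A/I-2 un ·: Aa
A/II-1 aff I-1×I-2: aa
A/II-2 ? I-1×I-2: Aa|aa
A/II-3 un ·: AA|Aa
A/II-4 un I-1×I-2: Aa
A/III-1 un II-3×II-2: AA|Aa
⇒ A over [I-1,I-2,II-1,II-2,II-3,II-4,III-1]: 6 consistent
J/I-1 ? ·: JJ|Jj|jj
J/I-2 un ·: JJ|Jj
J/II-1 un I-1×I-2: JJ|Jj
J/II-2 un I-1×I-2: JJ|Jj
J/II-3 un ·: JJ|Jj
J/II-4 ? I-1×I-2: JJ|Jj|jj
J/III-1 un II-3×II-2: JJ|Jj
⇒ J over [I-1,I-2,II-1,II-2,II-3,II-4,III-1]: 113 consistent
S/I-1 ? ·: Ss|ss
S/I-2 un ·: Ss
S/II-1 un I-1×I-2: SS|Ss
S/II-2 ? I-1×I-2: SS|Ss|ss
S/II-3 un ·: SS|Ss
S/II-4 aff I-1×I-2: ss
S/III-1 un II-3×II-2: SS|Ss
⇒ S over [I-1,I-2,II-1,II-2,II-3,II-4,III-1]: 24 consistent

I-1 ∈ {aa JJ Ss, aa JJ ss, aa Jj Ss, aa Jj ss, aa jj Ss, aa jj ss}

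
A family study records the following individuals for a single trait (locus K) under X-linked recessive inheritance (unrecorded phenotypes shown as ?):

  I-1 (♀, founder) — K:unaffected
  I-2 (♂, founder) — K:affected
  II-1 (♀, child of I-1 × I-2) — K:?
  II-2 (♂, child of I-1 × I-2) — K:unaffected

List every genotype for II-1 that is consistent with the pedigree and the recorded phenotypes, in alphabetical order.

II-1 ∈ {X^KX^k, X^kX^k}

K/I-1 un ·: X^KX^K|X^KX^k
K/I-2 aff ·: X^kY
K/II-1 ? I-1×I-2: X^KX^k|X^kX^k
K/II-2 un I-1×I-2: X^KY
⇒ K over [I-1,I-2,II-1,II-2]: 3 consistent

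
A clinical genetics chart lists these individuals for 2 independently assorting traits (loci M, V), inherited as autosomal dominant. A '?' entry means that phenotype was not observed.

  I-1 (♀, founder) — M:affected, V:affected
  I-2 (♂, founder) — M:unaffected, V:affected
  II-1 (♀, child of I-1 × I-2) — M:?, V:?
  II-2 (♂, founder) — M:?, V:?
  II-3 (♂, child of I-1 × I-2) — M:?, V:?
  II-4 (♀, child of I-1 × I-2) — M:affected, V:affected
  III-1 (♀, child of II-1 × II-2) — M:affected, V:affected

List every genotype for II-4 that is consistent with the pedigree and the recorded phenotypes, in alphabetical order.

II-4 ∈ {Mm VV, Mm Vv}

M/I-1 aff ·: Mm|MM
M/I-2 un ·: mm
M/II-1 ? I-1×I-2: mm|Mm
M/II-2 ? ·: mm|Mm|MM
M/II-3 ? I-1×I-2: mm|Mm
M/II-4 aff I-1×I-2: Mm
M/III-1 aff II-1×II-2: Mm|MM
⇒ M over [I-1,I-2,II-1,II-2,II-3,II-4,III-1]: 19 consistent
V/I-1 aff ·: Vv|VV
V/I-2 aff ·: Vv|VV
V/II-1 ? I-1×I-2: vv|Vv|VV
V/II-2 ? ·: vv|Vv|VV
V/II-3 ? I-1×I-2: vv|Vv|VV
V/II-4 aff I-1×I-2: Vv|VV
V/III-1 aff II-1×II-2: Vv|VV
⇒ V over [I-1,I-2,II-1,II-2,II-3,II-4,III-1]: 142 consistent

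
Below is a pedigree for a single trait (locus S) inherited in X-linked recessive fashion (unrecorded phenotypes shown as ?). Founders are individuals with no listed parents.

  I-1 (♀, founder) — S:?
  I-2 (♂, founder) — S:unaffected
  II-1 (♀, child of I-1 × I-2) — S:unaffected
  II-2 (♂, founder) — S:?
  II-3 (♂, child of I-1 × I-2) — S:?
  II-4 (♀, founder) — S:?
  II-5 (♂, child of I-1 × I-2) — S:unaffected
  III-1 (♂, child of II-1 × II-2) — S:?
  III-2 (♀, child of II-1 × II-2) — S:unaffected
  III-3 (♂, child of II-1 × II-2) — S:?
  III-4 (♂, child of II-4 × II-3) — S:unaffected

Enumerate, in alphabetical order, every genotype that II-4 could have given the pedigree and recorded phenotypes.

II-4 ∈ {X^SX^S, X^SX^s}

S/I-1 ? ·: X^SX^S|X^SX^s
S/I-2 un ·: X^SY
S/II-1 un I-1×I-2: X^SX^S|X^SX^s
S/II-2 ? ·: X^SY|X^sY
S/II-3 ? I-1×I-2: X^SY|X^sY
S/II-4 ? ·: X^SX^S|X^SX^s
S/II-5 un I-1×I-2: X^SY
S/III-1 ? II-1×II-2: X^SY|X^sY
S/III-2 un II-1×II-2: X^SX^S|X^SX^s
S/III-3 ? II-1×II-2: X^SY|X^sY
S/III-4 un II-4×II-3: X^SY
⇒ S over [I-1,I-2,II-1,II-2,II-3,II-4,II-5,III-1,III-2,III-3,III-4]: 60 consistent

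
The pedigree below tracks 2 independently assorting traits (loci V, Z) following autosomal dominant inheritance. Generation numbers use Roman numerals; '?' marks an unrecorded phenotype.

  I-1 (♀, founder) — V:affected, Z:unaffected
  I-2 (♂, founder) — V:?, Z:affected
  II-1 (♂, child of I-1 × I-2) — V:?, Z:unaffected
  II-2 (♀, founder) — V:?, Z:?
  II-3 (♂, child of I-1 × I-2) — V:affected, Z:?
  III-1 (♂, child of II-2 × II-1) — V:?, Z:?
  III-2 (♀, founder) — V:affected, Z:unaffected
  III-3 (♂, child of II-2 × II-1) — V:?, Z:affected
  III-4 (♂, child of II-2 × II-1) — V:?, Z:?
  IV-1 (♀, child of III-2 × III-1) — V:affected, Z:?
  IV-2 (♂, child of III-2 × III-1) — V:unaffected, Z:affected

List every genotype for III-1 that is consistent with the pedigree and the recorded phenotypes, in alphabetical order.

III-1 ∈ {Vv Zz, vv Zz}

V/I-1 aff ·: Vv|VV
V/I-2 ? ·: vv|Vv|VV
V/II-1 ? I-1×I-2: vv|Vv|VV
V/II-2 ? ·: vv|Vv|VV
V/II-3 aff I-1×I-2: Vv|VV
V/III-1 ? II-2×II-1: vv|Vv
V/III-2 aff ·: Vv
V/III-3 ? II-2×II-1: vv|Vv|VV
V/III-4 ? II-2×II-1: vv|Vv|VV
V/IV-1 aff III-2×III-1: Vv|VV
V/IV-2 un III-2×III-1: vv
⇒ V over [I-1,I-2,II-1,II-2,II-3,III-1,III-2,III-3,III-4,IV-1,IV-2]: 491 consistent
Z/I-1 un ·: zz
Z/I-2 aff ·: Zz
Z/II-1 un I-1×I-2: zz
Z/II-2 ? ·: Zz|ZZ
Z/II-3 ? I-1×I-2: zz|Zz
Z/III-1 ? II-2×II-1: Zz
Z/III-2 un ·: zz
Z/III-3 aff II-2×II-1: Zz
Z/III-4 ? II-2×II-1: zz|Zz
Z/IV-1 ? III-2×III-1: zz|Zz
Z/IV-2 aff III-2×III-1: Zz
⇒ Z over [I-1,I-2,II-1,II-2,II-3,III-1,III-2,III-3,III-4,IV-1,IV-2]: 12 consistent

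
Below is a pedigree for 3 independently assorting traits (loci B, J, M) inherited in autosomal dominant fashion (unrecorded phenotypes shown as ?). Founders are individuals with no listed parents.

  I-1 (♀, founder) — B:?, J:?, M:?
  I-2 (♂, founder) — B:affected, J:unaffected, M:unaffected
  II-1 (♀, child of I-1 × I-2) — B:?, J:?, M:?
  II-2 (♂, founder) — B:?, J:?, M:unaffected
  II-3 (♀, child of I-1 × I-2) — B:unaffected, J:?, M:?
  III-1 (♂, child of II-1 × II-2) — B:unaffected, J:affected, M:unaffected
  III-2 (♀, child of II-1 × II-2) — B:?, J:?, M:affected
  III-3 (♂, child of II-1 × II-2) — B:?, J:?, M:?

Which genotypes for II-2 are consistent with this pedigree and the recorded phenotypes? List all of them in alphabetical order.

B/I-1 ? ·: bb|Bb
B/I-2 aff ·: Bb
B/II-1 ? I-1×I-2: bb|Bb
B/II-2 ? ·: bb|Bb
B/II-3 un I-1×I-2: bb
B/III-1 un II-1×II-2: bb
B/III-2 ? II-1×II-2: bb|Bb|BB
B/III-3 ? II-1×II-2: bb|Bb|BB
⇒ B over [I-1,I-2,II-1,II-2,II-3,III-1,III-2,III-3]: 36 consistent
J/I-1 ? ·: jj|Jj|JJ
J/I-2 un ·: jj
J/II-1 ? I-1×I-2: jj|Jj
J/II-2 ? ·: jj|Jj|JJ
J/II-3 ? I-1×I-2: jj|Jj
J/III-1 aff II-1×II-2: Jj|JJ
J/III-2 ? II-1×II-2: jj|Jj|JJ
J/III-3 ? II-1×II-2: jj|Jj|JJ
⇒ J over [I-1,I-2,II-1,II-2,II-3,III-1,III-2,III-3]: 105 consistent
M/I-1 ? ·: Mm|MM
M/I-2 un ·: mm
M/II-1 ? I-1×I-2: Mm
M/II-2 un ·: mm
M/II-3 ? I-1×I-2: mm|Mm
M/III-1 un II-1×II-2: mm
M/III-2 aff II-1×II-2: Mm
M/III-3 ? II-1×II-2: mm|Mm
⇒ M over [I-1,I-2,II-1,II-2,II-3,III-1,III-2,III-3]: 6 consistent

II-2 ∈ {Bb JJ mm, Bb Jj mm, Bb jj mm, bb JJ mm, bb Jj mm, bb jj mm}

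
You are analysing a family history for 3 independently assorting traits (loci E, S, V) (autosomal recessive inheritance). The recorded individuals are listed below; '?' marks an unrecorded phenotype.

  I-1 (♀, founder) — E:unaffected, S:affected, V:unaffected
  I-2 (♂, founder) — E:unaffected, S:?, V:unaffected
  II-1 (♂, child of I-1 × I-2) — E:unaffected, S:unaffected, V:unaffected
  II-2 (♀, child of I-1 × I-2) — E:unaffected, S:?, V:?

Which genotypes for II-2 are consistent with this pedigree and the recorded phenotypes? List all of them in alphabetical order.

E/I-1 un ·: EE|Ee
E/I-2 un ·: EE|Ee
E/II-1 un I-1×I-2: EE|Ee
E/II-2 un I-1×I-2: EE|Ee
⇒ E over [I-1,I-2,II-1,II-2]: 13 consistent
S/I-1 aff ·: ss
S/I-2 ? ·: SS|Ss
S/II-1 un I-1×I-2: Ss
S/II-2 ? I-1×I-2: Ss|ss
⇒ S over [I-1,I-2,II-1,II-2]: 3 consistent
V/I-1 un ·: VV|Vv
V/I-2 un ·: VV|Vv
V/II-1 un I-1×I-2: VV|Vv
V/II-2 ? I-1×I-2: VV|Vv|vv
⇒ V over [I-1,I-2,II-1,II-2]: 15 consistent

II-2 ∈ {EE Ss VV, EE Ss Vv, EE Ss vv, EE ss VV, EE ss Vv, EE ss vv, Ee Ss VV, Ee Ss Vv, Ee Ss vv, Ee ss VV, Ee ss Vv, Ee ss vv}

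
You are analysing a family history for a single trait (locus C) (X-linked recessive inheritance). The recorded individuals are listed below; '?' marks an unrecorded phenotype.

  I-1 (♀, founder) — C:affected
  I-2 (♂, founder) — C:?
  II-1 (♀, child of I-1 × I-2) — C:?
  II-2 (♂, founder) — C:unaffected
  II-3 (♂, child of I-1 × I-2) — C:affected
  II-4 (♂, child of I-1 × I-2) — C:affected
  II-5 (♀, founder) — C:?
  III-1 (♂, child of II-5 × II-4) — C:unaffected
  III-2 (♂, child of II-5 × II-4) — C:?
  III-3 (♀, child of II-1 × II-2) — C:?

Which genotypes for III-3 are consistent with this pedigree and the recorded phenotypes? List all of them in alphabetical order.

III-3 ∈ {X^CX^C, X^CX^c}

C/I-1 aff ·: X^cX^c
C/I-2 ? ·: X^CY|X^cY
C/II-1 ? I-1×I-2: X^CX^c|X^cX^c
C/II-2 un ·: X^CY
C/II-3 aff I-1×I-2: X^cY
C/II-4 aff I-1×I-2: X^cY
C/II-5 ? ·: X^CX^C|X^CX^c
C/III-1 un II-5×II-4: X^CY
C/III-2 ? II-5×II-4: X^CY|X^cY
C/III-3 ? II-1×II-2: X^CX^C|X^CX^c
⇒ C over [I-1,I-2,II-1,II-2,II-3,II-4,II-5,III-1,III-2,III-3]: 9 consistent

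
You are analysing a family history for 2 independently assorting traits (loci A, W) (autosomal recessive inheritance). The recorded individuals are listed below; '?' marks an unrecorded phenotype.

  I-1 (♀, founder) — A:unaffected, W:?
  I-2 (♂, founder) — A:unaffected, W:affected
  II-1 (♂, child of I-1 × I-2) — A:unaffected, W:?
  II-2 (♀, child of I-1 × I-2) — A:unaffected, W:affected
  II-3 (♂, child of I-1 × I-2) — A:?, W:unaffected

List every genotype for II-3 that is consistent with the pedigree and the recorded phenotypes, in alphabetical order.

II-3 ∈ {AA Ww, Aa Ww, aa Ww}

A/I-1 un ·: AA|Aa
A/I-2 un ·: AA|Aa
A/II-1 un I-1×I-2: AA|Aa
A/II-2 un I-1×I-2: AA|Aa
A/II-3 ? I-1×I-2: AA|Aa|aa
⇒ A over [I-1,I-2,II-1,II-2,II-3]: 29 consistent
W/I-1 ? ·: Ww
W/I-2 aff ·: ww
W/II-1 ? I-1×I-2: Ww|ww
W/II-2 aff I-1×I-2: ww
W/II-3 un I-1×I-2: Ww
⇒ W over [I-1,I-2,II-1,II-2,II-3]: 2 consistent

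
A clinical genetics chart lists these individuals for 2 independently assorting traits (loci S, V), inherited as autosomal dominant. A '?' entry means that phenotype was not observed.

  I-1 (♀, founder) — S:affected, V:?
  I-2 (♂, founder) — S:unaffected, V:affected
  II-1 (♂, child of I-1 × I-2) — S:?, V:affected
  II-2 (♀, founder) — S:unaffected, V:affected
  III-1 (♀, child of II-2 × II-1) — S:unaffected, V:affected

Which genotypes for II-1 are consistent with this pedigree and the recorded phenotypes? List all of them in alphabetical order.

II-1 ∈ {Ss VV, Ss Vv, ss VV, ss Vv}

S/I-1 aff ·: Ss|SS
S/I-2 un ·: ss
S/II-1 ? I-1×I-2: ss|Ss
S/II-2 un ·: ss
S/III-1 un II-2×II-1: ss
⇒ S over [I-1,I-2,II-1,II-2,III-1]: 3 consistent
V/I-1 ? ·: vv|Vv|VV
V/I-2 aff ·: Vv|VV
V/II-1 aff I-1×I-2: Vv|VV
V/II-2 aff ·: Vv|VV
V/III-1 aff II-2×II-1: Vv|VV
⇒ V over [I-1,I-2,II-1,II-2,III-1]: 32 consistent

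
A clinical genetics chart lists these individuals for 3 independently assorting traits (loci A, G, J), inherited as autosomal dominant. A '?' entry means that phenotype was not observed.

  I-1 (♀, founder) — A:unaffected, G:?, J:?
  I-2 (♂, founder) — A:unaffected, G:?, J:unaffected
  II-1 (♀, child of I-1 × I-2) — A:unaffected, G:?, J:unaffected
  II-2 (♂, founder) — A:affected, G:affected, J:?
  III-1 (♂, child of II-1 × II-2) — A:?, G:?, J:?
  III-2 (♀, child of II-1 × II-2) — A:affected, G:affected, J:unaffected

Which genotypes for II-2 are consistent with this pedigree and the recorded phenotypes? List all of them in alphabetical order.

A/I-1 un ·: aa
A/I-2 un ·: aa
A/II-1 un I-1×I-2: aa
A/II-2 aff ·: Aa|AA
A/III-1 ? II-1×II-2: aa|Aa
A/III-2 aff II-1×II-2: Aa
⇒ A over [I-1,I-2,II-1,II-2,III-1,III-2]: 3 consistent
G/I-1 ? ·: gg|Gg|GG
G/I-2 ? ·: gg|Gg|GG
G/II-1 ? I-1×I-2: gg|Gg|GG
G/II-2 aff ·: Gg|GG
G/III-1 ? II-1×II-2: gg|Gg|GG
G/III-2 aff II-1×II-2: Gg|GG
⇒ G over [I-1,I-2,II-1,II-2,III-1,III-2]: 102 consistent
J/I-1 ? ·: jj|Jj
J/I-2 un ·: jj
J/II-1 un I-1×I-2: jj
J/II-2 ? ·: jj|Jj
J/III-1 ? II-1×II-2: jj|Jj
J/III-2 un II-1×II-2: jj
⇒ J over [I-1,I-2,II-1,II-2,III-1,III-2]: 6 consistent

II-2 ∈ {AA GG Jj, AA GG jj, AA Gg Jj, AA Gg jj, Aa GG Jj, Aa GG jj, Aa Gg Jj, Aa Gg jj}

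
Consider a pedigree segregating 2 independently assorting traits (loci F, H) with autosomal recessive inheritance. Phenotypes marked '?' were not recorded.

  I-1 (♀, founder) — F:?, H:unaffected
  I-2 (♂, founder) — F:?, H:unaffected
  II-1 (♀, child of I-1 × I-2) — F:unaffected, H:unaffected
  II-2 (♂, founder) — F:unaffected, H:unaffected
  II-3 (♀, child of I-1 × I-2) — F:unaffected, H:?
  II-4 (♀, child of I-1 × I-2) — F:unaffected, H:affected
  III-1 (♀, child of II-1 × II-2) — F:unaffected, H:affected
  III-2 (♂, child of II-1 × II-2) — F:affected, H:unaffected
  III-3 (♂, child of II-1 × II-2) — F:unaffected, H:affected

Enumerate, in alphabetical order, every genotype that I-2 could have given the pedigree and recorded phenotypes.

F/I-1 ? ·: FF|Ff|ff
F/I-2 ? ·: FF|Ff|ff
F/II-1 un I-1×I-2: Ff
F/II-2 un ·: Ff
F/II-3 un I-1×I-2: FF|Ff
F/II-4 un I-1×I-2: FF|Ff
F/III-1 un II-1×II-2: FF|Ff
F/III-2 aff II-1×II-2: ff
F/III-3 un II-1×II-2: FF|Ff
⇒ F over [I-1,I-2,II-1,II-2,II-3,II-4,III-1,III-2,III-3]: 64 consistent
H/I-1 un ·: Hh
H/I-2 un ·: Hh
H/II-1 un I-1×I-2: Hh
H/II-2 un ·: Hh
H/II-3 ? I-1×I-2: HH|Hh|hh
H/II-4 aff I-1×I-2: hh
H/III-1 aff II-1×II-2: hh
H/III-2 un II-1×II-2: HH|Hh
H/III-3 aff II-1×II-2: hh
⇒ H over [I-1,I-2,II-1,II-2,II-3,II-4,III-1,III-2,III-3]: 6 consistent

I-2 ∈ {FF Hh, Ff Hh, ff Hh}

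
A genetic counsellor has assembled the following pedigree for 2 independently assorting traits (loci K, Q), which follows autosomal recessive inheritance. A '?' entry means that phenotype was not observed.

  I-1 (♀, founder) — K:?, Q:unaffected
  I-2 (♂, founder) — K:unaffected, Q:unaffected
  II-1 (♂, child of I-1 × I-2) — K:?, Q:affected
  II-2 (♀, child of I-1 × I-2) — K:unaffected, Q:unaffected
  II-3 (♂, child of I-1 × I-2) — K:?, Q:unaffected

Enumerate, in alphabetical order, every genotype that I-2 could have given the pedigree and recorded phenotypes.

K/I-1 ? ·: KK|Kk|kk
K/I-2 un ·: KK|Kk
K/II-1 ? I-1×I-2: KK|Kk|kk
K/II-2 un I-1×I-2: KK|Kk
K/II-3 ? I-1×I-2: KK|Kk|kk
⇒ K over [I-1,I-2,II-1,II-2,II-3]: 40 consistent
Q/I-1 un ·: Qq
Q/I-2 un ·: Qq
Q/II-1 aff I-1×I-2: qq
Q/II-2 un I-1×I-2: QQ|Qq
Q/II-3 un I-1×I-2: QQ|Qq
⇒ Q over [I-1,I-2,II-1,II-2,II-3]: 4 consistent

I-2 ∈ {KK Qq, Kk Qq}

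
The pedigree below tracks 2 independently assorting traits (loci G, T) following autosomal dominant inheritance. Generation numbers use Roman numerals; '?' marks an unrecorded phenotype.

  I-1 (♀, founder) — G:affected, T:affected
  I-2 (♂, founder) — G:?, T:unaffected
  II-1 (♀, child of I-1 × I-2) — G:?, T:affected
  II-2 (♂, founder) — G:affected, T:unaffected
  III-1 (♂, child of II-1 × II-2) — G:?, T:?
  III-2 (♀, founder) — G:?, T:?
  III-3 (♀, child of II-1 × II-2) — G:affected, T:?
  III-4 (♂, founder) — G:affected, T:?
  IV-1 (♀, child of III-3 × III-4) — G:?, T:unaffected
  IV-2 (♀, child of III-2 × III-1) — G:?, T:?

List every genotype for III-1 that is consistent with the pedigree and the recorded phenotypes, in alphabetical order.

G/I-1 aff ·: Gg|GG
G/I-2 ? ·: gg|Gg|GG
G/II-1 ? I-1×I-2: gg|Gg|GG
G/II-2 aff ·: Gg|GG
G/III-1 ? II-1×II-2: gg|Gg|GG
G/III-2 ? ·: gg|Gg|GG
G/III-3 aff II-1×II-2: Gg|GG
G/III-4 aff ·: Gg|GG
G/IV-1 ? III-3×III-4: gg|Gg|GG
G/IV-2 ? III-2×III-1: gg|Gg|GG
⇒ G over [I-1,I-2,II-1,II-2,III-1,III-2,III-3,III-4,IV-1,IV-2]: 1620 consistent
T/I-1 aff ·: Tt|TT
T/I-2 un ·: tt
T/II-1 aff I-1×I-2: Tt
T/II-2 un ·: tt
T/III-1 ? II-1×II-2: tt|Tt
T/III-2 ? ·: tt|Tt|TT
T/III-3 ? II-1×II-2: tt|Tt
T/III-4 ? ·: tt|Tt
T/IV-1 un III-3×III-4: tt
T/IV-2 ? III-2×III-1: tt|Tt|TT
⇒ T over [I-1,I-2,II-1,II-2,III-1,III-2,III-3,III-4,IV-1,IV-2]: 88 consistent

III-1 ∈ {GG Tt, GG tt, Gg Tt, Gg tt, gg Tt, gg tt}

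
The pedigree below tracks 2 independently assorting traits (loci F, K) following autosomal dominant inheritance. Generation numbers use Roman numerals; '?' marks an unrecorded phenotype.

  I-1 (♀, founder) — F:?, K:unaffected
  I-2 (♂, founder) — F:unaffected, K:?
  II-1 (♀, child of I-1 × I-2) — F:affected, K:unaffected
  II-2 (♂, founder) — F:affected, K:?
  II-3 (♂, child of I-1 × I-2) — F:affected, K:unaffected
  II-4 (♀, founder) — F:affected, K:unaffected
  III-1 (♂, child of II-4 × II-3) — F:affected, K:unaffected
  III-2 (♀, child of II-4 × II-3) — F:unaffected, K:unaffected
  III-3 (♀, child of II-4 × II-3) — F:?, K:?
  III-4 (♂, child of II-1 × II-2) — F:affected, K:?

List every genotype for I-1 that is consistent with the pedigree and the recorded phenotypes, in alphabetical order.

I-1 ∈ {FF kk, Ff kk}

F/I-1 ? ·: Ff|FF
F/I-2 un ·: ff
F/II-1 aff I-1×I-2: Ff
F/II-2 aff ·: Ff|FF
F/II-3 aff I-1×I-2: Ff
F/II-4 aff ·: Ff
F/III-1 aff II-4×II-3: Ff|FF
F/III-2 un II-4×II-3: ff
F/III-3 ? II-4×II-3: ff|Ff|FF
F/III-4 aff II-1×II-2: Ff|FF
⇒ F over [I-1,I-2,II-1,II-2,II-3,II-4,III-1,III-2,III-3,III-4]: 48 consistent
K/I-1 un ·: kk
K/I-2 ? ·: kk|Kk
K/II-1 un I-1×I-2: kk
K/II-2 ? ·: kk|Kk|KK
K/II-3 un I-1×I-2: kk
K/II-4 un ·: kk
K/III-1 un II-4×II-3: kk
K/III-2 un II-4×II-3: kk
K/III-3 ? II-4×II-3: kk
K/III-4 ? II-1×II-2: kk|Kk
⇒ K over [I-1,I-2,II-1,II-2,II-3,II-4,III-1,III-2,III-3,III-4]: 8 consistent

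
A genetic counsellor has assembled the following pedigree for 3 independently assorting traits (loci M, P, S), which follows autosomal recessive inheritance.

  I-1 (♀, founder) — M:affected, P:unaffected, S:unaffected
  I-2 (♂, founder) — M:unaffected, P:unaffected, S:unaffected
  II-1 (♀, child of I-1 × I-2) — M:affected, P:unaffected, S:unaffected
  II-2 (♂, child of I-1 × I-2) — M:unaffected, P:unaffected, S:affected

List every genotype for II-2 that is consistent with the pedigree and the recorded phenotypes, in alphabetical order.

M/I-1 aff ·: mm
M/I-2 un ·: Mm
M/II-1 aff I-1×I-2: mm
M/II-2 un I-1×I-2: Mm
⇒ M over [I-1,I-2,II-1,II-2]: 1 consistent
P/I-1 un ·: PP|Pp
P/I-2 un ·: PP|Pp
P/II-1 un I-1×I-2: PP|Pp
P/II-2 un I-1×I-2: PP|Pp
⇒ P over [I-1,I-2,II-1,II-2]: 13 consistent
S/I-1 un ·: Ss
S/I-2 un ·: Ss
S/II-1 un I-1×I-2: SS|Ss
S/II-2 aff I-1×I-2: ss
⇒ S over [I-1,I-2,II-1,II-2]: 2 consistent

II-2 ∈ {Mm PP ss, Mm Pp ss}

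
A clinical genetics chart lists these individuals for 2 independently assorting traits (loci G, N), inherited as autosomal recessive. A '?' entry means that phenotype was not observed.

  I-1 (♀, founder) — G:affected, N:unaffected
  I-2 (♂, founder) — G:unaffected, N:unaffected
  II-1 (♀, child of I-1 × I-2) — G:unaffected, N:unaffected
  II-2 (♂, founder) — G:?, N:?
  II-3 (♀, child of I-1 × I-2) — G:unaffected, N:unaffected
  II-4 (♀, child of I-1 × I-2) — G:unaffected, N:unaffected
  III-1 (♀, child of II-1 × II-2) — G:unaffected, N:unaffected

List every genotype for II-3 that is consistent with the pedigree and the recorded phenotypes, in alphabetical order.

II-3 ∈ {Gg NN, Gg Nn}

G/I-1 aff ·: gg
G/I-2 un ·: GG|Gg
G/II-1 un I-1×I-2: Gg
G/II-2 ? ·: GG|Gg|gg
G/II-3 un I-1×I-2: Gg
G/II-4 un I-1×I-2: Gg
G/III-1 un II-1×II-2: GG|Gg
⇒ G over [I-1,I-2,II-1,II-2,II-3,II-4,III-1]: 10 consistent
N/I-1 un ·: NN|Nn
N/I-2 un ·: NN|Nn
N/II-1 un I-1×I-2: NN|Nn
N/II-2 ? ·: NN|Nn|nn
N/II-3 un I-1×I-2: NN|Nn
N/II-4 un I-1×I-2: NN|Nn
N/III-1 un II-1×II-2: NN|Nn
⇒ N over [I-1,I-2,II-1,II-2,II-3,II-4,III-1]: 112 consistent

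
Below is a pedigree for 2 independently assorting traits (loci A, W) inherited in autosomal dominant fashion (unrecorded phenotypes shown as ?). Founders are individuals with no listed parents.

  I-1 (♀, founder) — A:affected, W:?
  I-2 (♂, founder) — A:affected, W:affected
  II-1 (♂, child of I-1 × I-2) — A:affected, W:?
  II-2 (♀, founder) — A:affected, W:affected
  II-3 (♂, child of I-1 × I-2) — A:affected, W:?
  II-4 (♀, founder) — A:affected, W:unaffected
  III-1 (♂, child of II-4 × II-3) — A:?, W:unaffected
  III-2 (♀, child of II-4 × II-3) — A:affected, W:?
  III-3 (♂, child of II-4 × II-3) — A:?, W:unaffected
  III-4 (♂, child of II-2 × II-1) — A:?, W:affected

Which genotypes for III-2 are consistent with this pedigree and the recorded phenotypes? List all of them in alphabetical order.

III-2 ∈ {AA Ww, AA ww, Aa Ww, Aa ww}

A/I-1 aff ·: Aa|AA
A/I-2 aff ·: Aa|AA
A/II-1 aff I-1×I-2: Aa|AA
A/II-2 aff ·: Aa|AA
A/II-3 aff I-1×I-2: Aa|AA
A/II-4 aff ·: Aa|AA
A/III-1 ? II-4×II-3: aa|Aa|AA
A/III-2 aff II-4×II-3: Aa|AA
A/III-3 ? II-4×II-3: aa|Aa|AA
A/III-4 ? II-2×II-1: aa|Aa|AA
⇒ A over [I-1,I-2,II-1,II-2,II-3,II-4,III-1,III-2,III-3,III-4]: 867 consistent
W/I-1 ? ·: ww|Ww|WW
W/I-2 aff ·: Ww|WW
W/II-1 ? I-1×I-2: ww|Ww|WW
W/II-2 aff ·: Ww|WW
W/II-3 ? I-1×I-2: ww|Ww
W/II-4 un ·: ww
W/III-1 un II-4×II-3: ww
W/III-2 ? II-4×II-3: ww|Ww
W/III-3 un II-4×II-3: ww
W/III-4 aff II-2×II-1: Ww|WW
⇒ W over [I-1,I-2,II-1,II-2,II-3,II-4,III-1,III-2,III-3,III-4]: 81 consistent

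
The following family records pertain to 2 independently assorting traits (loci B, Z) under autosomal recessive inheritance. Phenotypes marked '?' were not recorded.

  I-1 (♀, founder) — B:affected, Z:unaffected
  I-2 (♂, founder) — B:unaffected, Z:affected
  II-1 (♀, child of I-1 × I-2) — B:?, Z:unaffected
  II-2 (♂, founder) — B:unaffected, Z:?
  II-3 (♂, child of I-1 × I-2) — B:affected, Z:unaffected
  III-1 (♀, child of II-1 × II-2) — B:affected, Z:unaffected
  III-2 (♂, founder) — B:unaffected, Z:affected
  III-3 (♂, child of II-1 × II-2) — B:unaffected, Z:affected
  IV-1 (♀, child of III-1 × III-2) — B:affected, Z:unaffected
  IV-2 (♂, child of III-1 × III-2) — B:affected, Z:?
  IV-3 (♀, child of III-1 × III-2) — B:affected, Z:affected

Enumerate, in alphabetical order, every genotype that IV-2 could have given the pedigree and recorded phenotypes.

IV-2 ∈ {bb Zz, bb zz}

B/I-1 aff ·: bb
B/I-2 un ·: Bb
B/II-1 ? I-1×I-2: Bb|bb
B/II-2 un ·: Bb
B/II-3 aff I-1×I-2: bb
B/III-1 aff II-1×II-2: bb
B/III-2 un ·: Bb
B/III-3 un II-1×II-2: BB|Bb
B/IV-1 aff III-1×III-2: bb
B/IV-2 aff III-1×III-2: bb
B/IV-3 aff III-1×III-2: bb
⇒ B over [I-1,I-2,II-1,II-2,II-3,III-1,III-2,III-3,IV-1,IV-2,IV-3]: 3 consistent
Z/I-1 un ·: ZZ|Zz
Z/I-2 aff ·: zz
Z/II-1 un I-1×I-2: Zz
Z/II-2 ? ·: Zz|zz
Z/II-3 un I-1×I-2: Zz
Z/III-1 un II-1×II-2: Zz
Z/III-2 aff ·: zz
Z/III-3 aff II-1×II-2: zz
Z/IV-1 un III-1×III-2: Zz
Z/IV-2 ? III-1×III-2: Zz|zz
Z/IV-3 aff III-1×III-2: zz
⇒ Z over [I-1,I-2,II-1,II-2,II-3,III-1,III-2,III-3,IV-1,IV-2,IV-3]: 8 consistent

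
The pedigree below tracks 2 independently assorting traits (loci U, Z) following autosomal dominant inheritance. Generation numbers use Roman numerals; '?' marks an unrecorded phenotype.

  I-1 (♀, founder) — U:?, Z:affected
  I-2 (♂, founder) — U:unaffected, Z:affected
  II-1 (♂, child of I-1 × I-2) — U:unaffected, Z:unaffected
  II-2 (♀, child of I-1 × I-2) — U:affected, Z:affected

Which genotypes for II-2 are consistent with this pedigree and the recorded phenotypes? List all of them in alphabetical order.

II-2 ∈ {Uu ZZ, Uu Zz}

U/I-1 ? ·: Uu
U/I-2 un ·: uu
U/II-1 un I-1×I-2: uu
U/II-2 aff I-1×I-2: Uu
⇒ U over [I-1,I-2,II-1,II-2]: 1 consistent
Z/I-1 aff ·: Zz
Z/I-2 aff ·: Zz
Z/II-1 un I-1×I-2: zz
Z/II-2 aff I-1×I-2: Zz|ZZ
⇒ Z over [I-1,I-2,II-1,II-2]: 2 consistent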